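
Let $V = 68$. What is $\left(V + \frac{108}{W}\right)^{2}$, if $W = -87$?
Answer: $\frac{3748096}{841} \approx 4456.7$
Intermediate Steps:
$\left(V + \frac{108}{W}\right)^{2} = \left(68 + \frac{108}{-87}\right)^{2} = \left(68 + 108 \left(- \frac{1}{87}\right)\right)^{2} = \left(68 - \frac{36}{29}\right)^{2} = \left(\frac{1936}{29}\right)^{2} = \frac{3748096}{841}$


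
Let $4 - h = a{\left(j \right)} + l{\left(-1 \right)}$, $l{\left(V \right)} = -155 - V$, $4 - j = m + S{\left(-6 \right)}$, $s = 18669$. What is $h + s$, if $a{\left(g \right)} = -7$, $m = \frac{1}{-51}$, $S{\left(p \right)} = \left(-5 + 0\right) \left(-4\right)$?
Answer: $18834$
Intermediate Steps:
$S{\left(p \right)} = 20$ ($S{\left(p \right)} = \left(-5\right) \left(-4\right) = 20$)
$m = - \frac{1}{51} \approx -0.019608$
$j = - \frac{815}{51}$ ($j = 4 - \left(- \frac{1}{51} + 20\right) = 4 - \frac{1019}{51} = - \frac{815}{51} \approx -15.98$)
$h = 165$ ($h = 4 - \left(-7 - 154\right) = 4 - -161 = 4 + 161 = 165$)
$h + s = 165 + 18669 = 18834$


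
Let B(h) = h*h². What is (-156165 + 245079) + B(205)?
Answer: 8704039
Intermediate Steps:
B(h) = h³
(-156165 + 245079) + B(205) = (-156165 + 245079) + 205³ = 88914 + 8615125 = 8704039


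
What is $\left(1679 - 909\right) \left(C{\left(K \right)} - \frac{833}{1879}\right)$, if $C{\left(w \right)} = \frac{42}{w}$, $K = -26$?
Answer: $- \frac{38721760}{24427} \approx -1585.2$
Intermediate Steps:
$\left(1679 - 909\right) \left(C{\left(K \right)} - \frac{833}{1879}\right) = \left(1679 - 909\right) \left(\frac{42}{-26} - \frac{833}{1879}\right) = 770 \left(42 \left(- \frac{1}{26}\right) - \frac{833}{1879}\right) = 770 \left(- \frac{21}{13} - \frac{833}{1879}\right) = 770 \left(- \frac{50288}{24427}\right) = - \frac{38721760}{24427}$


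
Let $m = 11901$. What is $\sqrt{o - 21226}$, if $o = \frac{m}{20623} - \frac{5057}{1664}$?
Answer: $\frac{i \sqrt{2311331187153098}}{329968} \approx 145.7 i$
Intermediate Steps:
$o = - \frac{6499019}{2639744}$ ($o = \frac{11901}{20623} - \frac{5057}{1664} = 11901 \cdot \frac{1}{20623} - \frac{389}{128} = \frac{11901}{20623} - \frac{389}{128} = - \frac{6499019}{2639744} \approx -2.462$)
$\sqrt{o - 21226} = \sqrt{- \frac{6499019}{2639744} - 21226} = \sqrt{- \frac{56037705163}{2639744}} = \frac{i \sqrt{2311331187153098}}{329968}$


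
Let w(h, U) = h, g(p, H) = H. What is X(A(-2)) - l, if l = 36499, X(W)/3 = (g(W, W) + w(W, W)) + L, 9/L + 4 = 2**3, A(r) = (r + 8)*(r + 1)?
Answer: -146113/4 ≈ -36528.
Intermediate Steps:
A(r) = (1 + r)*(8 + r) (A(r) = (8 + r)*(1 + r) = (1 + r)*(8 + r))
L = 9/4 (L = 9/(-4 + 2**3) = 9/(-4 + 8) = 9/4 ≈ 2.2500)
X(W) = 27/4 + 6*W (X(W) = 3*((W + W) + 9/4) = 3*(2*W + 9/4) = 3*(9/4 + 2*W) = 27/4 + 6*W)
X(A(-2)) - l = (27/4 + 6*(8 + (-2)**2 + 9*(-2))) - 1*36499 = (27/4 + 6*(8 + 4 - 18)) - 36499 = (27/4 + 6*(-6)) - 36499 = (27/4 - 36) - 36499 = -117/4 - 36499 = -146113/4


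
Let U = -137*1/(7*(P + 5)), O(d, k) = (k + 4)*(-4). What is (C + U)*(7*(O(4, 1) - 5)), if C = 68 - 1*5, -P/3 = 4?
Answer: -80600/7 ≈ -11514.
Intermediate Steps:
P = -12 (P = -3*4 = -12)
O(d, k) = -16 - 4*k (O(d, k) = (4 + k)*(-4) = -16 - 4*k)
C = 63 (C = 68 - 5 = 63)
U = 137/49 (U = -137*1/(7*(-12 + 5)) = -137/(7*(-7)) = -137/(-49) = -137*(-1/49) = 137/49 ≈ 2.7959)
(C + U)*(7*(O(4, 1) - 5)) = (63 + 137/49)*(7*((-16 - 4*1) - 5)) = 3224*(7*((-16 - 4) - 5))/49 = 3224*(7*(-20 - 5))/49 = 3224*(7*(-25))/49 = (3224/49)*(-175) = -80600/7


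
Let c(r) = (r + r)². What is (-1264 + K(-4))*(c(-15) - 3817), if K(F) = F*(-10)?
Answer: 3570408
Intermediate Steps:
K(F) = -10*F
c(r) = 4*r² (c(r) = (2*r)² = 4*r²)
(-1264 + K(-4))*(c(-15) - 3817) = (-1264 - 10*(-4))*(4*(-15)² - 3817) = (-1264 + 40)*(4*225 - 3817) = -1224*(900 - 3817) = -1224*(-2917) = 3570408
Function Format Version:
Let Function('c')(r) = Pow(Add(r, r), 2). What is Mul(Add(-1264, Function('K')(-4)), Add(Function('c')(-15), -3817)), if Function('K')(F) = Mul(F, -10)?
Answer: 3570408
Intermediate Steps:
Function('K')(F) = Mul(-10, F)
Function('c')(r) = Mul(4, Pow(r, 2)) (Function('c')(r) = Pow(Mul(2, r), 2) = Mul(4, Pow(r, 2)))
Mul(Add(-1264, Function('K')(-4)), Add(Function('c')(-15), -3817)) = Mul(Add(-1264, Mul(-10, -4)), Add(Mul(4, Pow(-15, 2)), -3817)) = Mul(Add(-1264, 40), Add(Mul(4, 225), -3817)) = Mul(-1224, Add(900, -3817)) = Mul(-1224, -2917) = 3570408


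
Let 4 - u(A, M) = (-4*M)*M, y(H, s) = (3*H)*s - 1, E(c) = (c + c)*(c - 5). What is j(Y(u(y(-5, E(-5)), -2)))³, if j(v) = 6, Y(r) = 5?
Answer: 216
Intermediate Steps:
E(c) = 2*c*(-5 + c) (E(c) = (2*c)*(-5 + c) = 2*c*(-5 + c))
y(H, s) = -1 + 3*H*s (y(H, s) = 3*H*s - 1 = -1 + 3*H*s)
u(A, M) = 4 + 4*M² (u(A, M) = 4 - (-4*M)*M = 4 - (-4)*M² = 4 + 4*M²)
j(Y(u(y(-5, E(-5)), -2)))³ = 6³ = 216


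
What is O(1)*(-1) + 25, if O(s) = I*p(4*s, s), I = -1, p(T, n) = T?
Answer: 29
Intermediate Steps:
O(s) = -4*s
O(1)*(-1) + 25 = -4*1*(-1) + 25 = -4*(-1) + 25 = 4 + 25 = 29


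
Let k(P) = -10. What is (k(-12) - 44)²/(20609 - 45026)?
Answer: -324/2713 ≈ -0.11942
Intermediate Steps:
(k(-12) - 44)²/(20609 - 45026) = (-10 - 44)²/(20609 - 45026) = (-54)²/(-24417) = 2916*(-1/24417) = -324/2713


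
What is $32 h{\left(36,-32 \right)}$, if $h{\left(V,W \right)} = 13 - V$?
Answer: $-736$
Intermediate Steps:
$32 h{\left(36,-32 \right)} = 32 \left(13 - 36\right) = 32 \left(-23\right) = -736$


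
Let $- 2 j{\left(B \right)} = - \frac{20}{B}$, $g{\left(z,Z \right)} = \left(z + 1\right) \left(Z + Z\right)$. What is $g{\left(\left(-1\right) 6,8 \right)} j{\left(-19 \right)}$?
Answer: $\frac{800}{19} \approx 42.105$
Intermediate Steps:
$g{\left(z,Z \right)} = 2 Z \left(1 + z\right)$ ($g{\left(z,Z \right)} = \left(1 + z\right) 2 Z = 2 Z \left(1 + z\right)$)
$j{\left(B \right)} = \frac{10}{B}$ ($j{\left(B \right)} = - \frac{\left(-20\right) \frac{1}{B}}{2} = \frac{10}{B}$)
$g{\left(\left(-1\right) 6,8 \right)} j{\left(-19 \right)} = 2 \cdot 8 \left(1 - 6\right) \frac{10}{-19} = 2 \cdot 8 \left(1 - 6\right) 10 \left(- \frac{1}{19}\right) = 2 \cdot 8 \left(-5\right) \left(- \frac{10}{19}\right) = \left(-80\right) \left(- \frac{10}{19}\right) = \frac{800}{19}$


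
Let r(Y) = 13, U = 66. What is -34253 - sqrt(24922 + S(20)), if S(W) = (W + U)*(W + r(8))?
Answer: -34253 - 4*sqrt(1735) ≈ -34420.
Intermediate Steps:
S(W) = (13 + W)*(66 + W) (S(W) = (W + 66)*(W + 13) = (66 + W)*(13 + W) = (13 + W)*(66 + W))
-34253 - sqrt(24922 + S(20)) = -34253 - sqrt(24922 + (858 + 20**2 + 79*20)) = -34253 - sqrt(24922 + (858 + 400 + 1580)) = -34253 - sqrt(24922 + 2838) = -34253 - sqrt(27760) = -34253 - 4*sqrt(1735)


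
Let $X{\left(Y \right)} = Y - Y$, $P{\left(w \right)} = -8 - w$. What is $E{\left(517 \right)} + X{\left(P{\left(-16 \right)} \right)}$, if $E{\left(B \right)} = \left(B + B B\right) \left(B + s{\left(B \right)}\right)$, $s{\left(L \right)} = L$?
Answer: $276911404$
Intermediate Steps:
$X{\left(Y \right)} = 0$
$E{\left(B \right)} = 2 B \left(B + B^{2}\right)$ ($E{\left(B \right)} = \left(B + B B\right) \left(B + B\right) = \left(B + B^{2}\right) 2 B = 2 B \left(B + B^{2}\right)$)
$E{\left(517 \right)} + X{\left(P{\left(-16 \right)} \right)} = 2 \cdot 517^{2} \left(1 + 517\right) + 0 = 2 \cdot 267289 \cdot 518 + 0 = 276911404 + 0 = 276911404$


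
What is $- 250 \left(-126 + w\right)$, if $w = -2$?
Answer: $32000$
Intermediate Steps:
$- 250 \left(-126 + w\right) = - 250 \left(-126 - 2\right) = \left(-250\right) \left(-128\right) = 32000$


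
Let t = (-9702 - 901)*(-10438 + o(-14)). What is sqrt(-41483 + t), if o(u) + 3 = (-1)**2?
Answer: sqrt(110653837) ≈ 10519.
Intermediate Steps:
o(u) = -2 (o(u) = -3 + (-1)**2 = -3 + 1 = -2)
t = 110695320 (t = (-9702 - 901)*(-10438 - 2) = -10603*(-10440) = 110695320)
sqrt(-41483 + t) = sqrt(-41483 + 110695320) = sqrt(110653837)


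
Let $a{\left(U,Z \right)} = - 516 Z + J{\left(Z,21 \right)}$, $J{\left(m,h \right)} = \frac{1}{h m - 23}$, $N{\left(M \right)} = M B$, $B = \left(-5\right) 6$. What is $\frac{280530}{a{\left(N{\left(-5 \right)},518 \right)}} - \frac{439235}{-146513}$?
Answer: $\frac{828246842096215}{425094464859607} \approx 1.9484$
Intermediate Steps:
$B = -30$
$N{\left(M \right)} = - 30 M$ ($N{\left(M \right)} = M \left(-30\right) = - 30 M$)
$J{\left(m,h \right)} = \frac{1}{-23 + h m}$
$a{\left(U,Z \right)} = \frac{1}{-23 + 21 Z} - 516 Z$ ($a{\left(U,Z \right)} = - 516 Z + \frac{1}{-23 + 21 Z} = \frac{1}{-23 + 21 Z} - 516 Z$)
$\frac{280530}{a{\left(N{\left(-5 \right)},518 \right)}} - \frac{439235}{-146513} = \frac{280530}{\frac{1}{-23 + 21 \cdot 518} \left(1 - 267288 \left(-23 + 21 \cdot 518\right)\right)} - \frac{439235}{-146513} = \frac{280530}{\frac{1}{-23 + 10878} \left(1 - 267288 \left(-23 + 10878\right)\right)} - - \frac{439235}{146513} = \frac{280530}{\frac{1}{10855} \left(1 - 267288 \cdot 10855\right)} + \frac{439235}{146513} = \frac{280530}{\frac{1}{10855} \left(1 - 2901411240\right)} + \frac{439235}{146513} = \frac{280530}{\frac{1}{10855} \left(-2901411239\right)} + \frac{439235}{146513} = \frac{280530}{- \frac{2901411239}{10855}} + \frac{439235}{146513} = 280530 \left(- \frac{10855}{2901411239}\right) + \frac{439235}{146513} = - \frac{3045153150}{2901411239} + \frac{439235}{146513} = \frac{828246842096215}{425094464859607}$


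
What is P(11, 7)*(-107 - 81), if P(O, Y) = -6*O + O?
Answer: 10340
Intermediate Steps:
P(O, Y) = -5*O
P(11, 7)*(-107 - 81) = (-5*11)*(-107 - 81) = -55*(-188) = 10340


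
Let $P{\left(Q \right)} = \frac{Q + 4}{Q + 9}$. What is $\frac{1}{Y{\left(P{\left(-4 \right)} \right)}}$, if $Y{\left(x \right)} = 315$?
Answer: $\frac{1}{315} \approx 0.0031746$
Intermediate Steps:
$P{\left(Q \right)} = \frac{4 + Q}{9 + Q}$
$\frac{1}{Y{\left(P{\left(-4 \right)} \right)}} = \frac{1}{315}$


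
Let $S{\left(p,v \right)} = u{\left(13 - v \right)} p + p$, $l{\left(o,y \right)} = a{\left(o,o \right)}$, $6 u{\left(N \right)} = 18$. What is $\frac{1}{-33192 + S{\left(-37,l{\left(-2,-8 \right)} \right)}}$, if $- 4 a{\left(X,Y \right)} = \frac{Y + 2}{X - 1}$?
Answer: $- \frac{1}{33340} \approx -2.9994 \cdot 10^{-5}$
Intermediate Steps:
$u{\left(N \right)} = 3$ ($u{\left(N \right)} = \frac{1}{6} \cdot 18 = 3$)
$a{\left(X,Y \right)} = - \frac{2 + Y}{4 \left(-1 + X\right)}$ ($a{\left(X,Y \right)} = - \frac{\left(Y + 2\right) \frac{1}{X - 1}}{4} = - \frac{\left(2 + Y\right) \frac{1}{-1 + X}}{4} = - \frac{\frac{1}{-1 + X} \left(2 + Y\right)}{4} = - \frac{2 + Y}{4 \left(-1 + X\right)}$)
$l{\left(o,y \right)} = \frac{-2 - o}{4 \left(-1 + o\right)}$
$S{\left(p,v \right)} = 4 p$ ($S{\left(p,v \right)} = 3 p + p = 4 p$)
$\frac{1}{-33192 + S{\left(-37,l{\left(-2,-8 \right)} \right)}} = \frac{1}{-33192 + 4 \left(-37\right)} = \frac{1}{-33192 - 148} = \frac{1}{-33340} = - \frac{1}{33340}$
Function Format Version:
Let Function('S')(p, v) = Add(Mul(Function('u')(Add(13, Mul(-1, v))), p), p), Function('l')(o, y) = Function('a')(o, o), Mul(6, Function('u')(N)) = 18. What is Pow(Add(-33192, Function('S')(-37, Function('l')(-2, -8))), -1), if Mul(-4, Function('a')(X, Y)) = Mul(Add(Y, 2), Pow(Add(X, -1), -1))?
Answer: Rational(-1, 33340) ≈ -2.9994e-5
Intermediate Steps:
Function('u')(N) = 3 (Function('u')(N) = Mul(Rational(1, 6), 18) = 3)
Function('a')(X, Y) = Mul(Rational(-1, 4), Pow(Add(-1, X), -1), Add(2, Y)) (Function('a')(X, Y) = Mul(Rational(-1, 4), Mul(Add(Y, 2), Pow(Add(X, -1), -1))) = Mul(Rational(-1, 4), Mul(Add(2, Y), Pow(Add(-1, X), -1))) = Mul(Rational(-1, 4), Mul(Pow(Add(-1, X), -1), Add(2, Y))) = Mul(Rational(-1, 4), Pow(Add(-1, X), -1), Add(2, Y)))
Function('l')(o, y) = Mul(Rational(1, 4), Pow(Add(-1, o), -1), Add(-2, Mul(-1, o)))
Function('S')(p, v) = Mul(4, p) (Function('S')(p, v) = Add(Mul(3, p), p) = Mul(4, p))
Pow(Add(-33192, Function('S')(-37, Function('l')(-2, -8))), -1) = Pow(Add(-33192, Mul(4, -37)), -1) = Pow(Add(-33192, -148), -1) = Pow(-33340, -1) = Rational(-1, 33340)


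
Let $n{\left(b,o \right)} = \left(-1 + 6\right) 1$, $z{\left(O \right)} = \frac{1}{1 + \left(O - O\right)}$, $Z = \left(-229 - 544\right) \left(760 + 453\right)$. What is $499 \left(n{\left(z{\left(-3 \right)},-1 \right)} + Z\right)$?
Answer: $-467884356$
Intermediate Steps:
$Z = -937649$ ($Z = \left(-773\right) 1213 = -937649$)
$z{\left(O \right)} = 1$ ($z{\left(O \right)} = \frac{1}{1 + 0} = 1^{-1} = 1$)
$n{\left(b,o \right)} = 5$ ($n{\left(b,o \right)} = 5 \cdot 1 = 5$)
$499 \left(n{\left(z{\left(-3 \right)},-1 \right)} + Z\right) = 499 \left(5 - 937649\right) = 499 \left(-937644\right) = -467884356$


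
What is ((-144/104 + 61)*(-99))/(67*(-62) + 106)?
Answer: 6975/4784 ≈ 1.4580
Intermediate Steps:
((-144/104 + 61)*(-99))/(67*(-62) + 106) = ((-144*1/104 + 61)*(-99))/(-4154 + 106) = ((-18/13 + 61)*(-99))/(-4048) = ((775/13)*(-99))*(-1/4048) = -76725/13*(-1/4048) = 6975/4784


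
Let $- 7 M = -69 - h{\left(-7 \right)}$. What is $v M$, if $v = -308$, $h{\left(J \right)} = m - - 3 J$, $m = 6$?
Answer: $-2376$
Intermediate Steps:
$h{\left(J \right)} = 6 + 3 J$ ($h{\left(J \right)} = 6 - - 3 J = 6 + 3 J$)
$M = \frac{54}{7}$ ($M = - \frac{-69 - \left(6 + 3 \left(-7\right)\right)}{7} = - \frac{-69 - \left(6 - 21\right)}{7} = - \frac{-69 - -15}{7} = - \frac{-69 + 15}{7} = \left(- \frac{1}{7}\right) \left(-54\right) = \frac{54}{7} \approx 7.7143$)
$v M = \left(-308\right) \frac{54}{7} = -2376$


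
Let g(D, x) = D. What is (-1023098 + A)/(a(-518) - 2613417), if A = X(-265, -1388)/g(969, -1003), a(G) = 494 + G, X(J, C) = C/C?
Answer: 991381961/2532424329 ≈ 0.39148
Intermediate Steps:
X(J, C) = 1
A = 1/969 ≈ 0.0010320
(-1023098 + A)/(a(-518) - 2613417) = (-1023098 + 1/969)/((494 - 518) - 2613417) = -991381961/(969*(-24 - 2613417)) = -991381961/969/(-2613441) = -991381961/969*(-1/2613441) = 991381961/2532424329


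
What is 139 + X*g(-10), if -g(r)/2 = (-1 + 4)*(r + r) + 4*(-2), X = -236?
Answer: -31957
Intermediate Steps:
g(r) = 16 - 12*r (g(r) = -2*((-1 + 4)*(r + r) + 4*(-2)) = -2*(3*(2*r) - 8) = -2*(6*r - 8) = -2*(-8 + 6*r) = 16 - 12*r)
139 + X*g(-10) = 139 - 236*(16 - 12*(-10)) = 139 - 236*(16 + 120) = 139 - 236*136 = 139 - 32096 = -31957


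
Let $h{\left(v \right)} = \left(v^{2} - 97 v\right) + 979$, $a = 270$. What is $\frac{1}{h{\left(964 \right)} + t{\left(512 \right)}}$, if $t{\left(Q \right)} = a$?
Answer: $\frac{1}{837037} \approx 1.1947 \cdot 10^{-6}$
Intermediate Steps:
$t{\left(Q \right)} = 270$
$h{\left(v \right)} = 979 + v^{2} - 97 v$
$\frac{1}{h{\left(964 \right)} + t{\left(512 \right)}} = \frac{1}{\left(979 + 964^{2} - 93508\right) + 270} = \frac{1}{\left(979 + 929296 - 93508\right) + 270} = \frac{1}{836767 + 270} = \frac{1}{837037}$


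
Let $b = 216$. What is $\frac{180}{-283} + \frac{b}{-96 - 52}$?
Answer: $- \frac{21942}{10471} \approx -2.0955$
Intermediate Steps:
$\frac{180}{-283} + \frac{b}{-96 - 52} = \frac{180}{-283} + \frac{216}{-96 - 52} = 180 \left(- \frac{1}{283}\right) + \frac{216}{-96 - 52} = - \frac{180}{283} + \frac{216}{-148} = - \frac{180}{283} + 216 \left(- \frac{1}{148}\right) = - \frac{180}{283} - \frac{54}{37} = - \frac{21942}{10471}$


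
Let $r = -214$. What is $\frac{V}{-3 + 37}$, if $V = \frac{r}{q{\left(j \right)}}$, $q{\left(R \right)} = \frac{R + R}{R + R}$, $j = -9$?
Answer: $- \frac{107}{17} \approx -6.2941$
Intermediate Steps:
$q{\left(R \right)} = 1$ ($q{\left(R \right)} = \frac{2 R}{2 R} = 2 R \frac{1}{2 R} = 1$)
$V = -214$ ($V = - \frac{214}{1} = \left(-214\right) 1 = -214$)
$\frac{V}{-3 + 37} = \frac{1}{-3 + 37} \left(-214\right) = \frac{1}{34} \left(-214\right) = - \frac{107}{17}$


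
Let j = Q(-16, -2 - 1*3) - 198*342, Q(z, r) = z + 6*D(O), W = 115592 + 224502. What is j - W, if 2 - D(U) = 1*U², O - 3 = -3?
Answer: -407814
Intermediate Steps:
O = 0 (O = 3 - 3 = 0)
W = 340094
D(U) = 2 - U²
Q(z, r) = 12 + z (Q(z, r) = z + 6*(2 - 1*0²) = z + 6*(2 - 1*0) = z + 6*(2 + 0) = z + 6*2 = z + 12 = 12 + z)
j = -67720 (j = (12 - 16) - 198*342 = -4 - 67716 = -67720)
j - W = -67720 - 1*340094 = -67720 - 340094 = -407814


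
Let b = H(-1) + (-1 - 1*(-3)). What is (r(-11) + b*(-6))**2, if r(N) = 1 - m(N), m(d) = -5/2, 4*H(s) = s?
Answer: 49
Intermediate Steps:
H(s) = s/4
m(d) = -5/2 (m(d) = -5*1/2 = -5/2)
r(N) = 7/2 (r(N) = 1 - 1*(-5/2) = 1 + 5/2 = 7/2)
b = 7/4 (b = (1/4)*(-1) + (-1 - 1*(-3)) = -1/4 + (-1 + 3) = -1/4 + 2 = 7/4 ≈ 1.7500)
(r(-11) + b*(-6))**2 = (7/2 + (7/4)*(-6))**2 = (7/2 - 21/2)**2 = (-7)**2 = 49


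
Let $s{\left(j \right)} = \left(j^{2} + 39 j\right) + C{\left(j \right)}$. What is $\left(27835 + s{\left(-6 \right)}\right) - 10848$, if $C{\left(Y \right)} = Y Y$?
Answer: $16825$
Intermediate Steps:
$C{\left(Y \right)} = Y^{2}$
$s{\left(j \right)} = 2 j^{2} + 39 j$ ($s{\left(j \right)} = \left(j^{2} + 39 j\right) + j^{2} = 2 j^{2} + 39 j$)
$\left(27835 + s{\left(-6 \right)}\right) - 10848 = \left(27835 - 6 \left(39 + 2 \left(-6\right)\right)\right) - 10848 = \left(27835 - 6 \left(39 - 12\right)\right) + \left(-11280 + 432\right) = \left(27835 - 162\right) - 10848 = 27673 - 10848 = 16825$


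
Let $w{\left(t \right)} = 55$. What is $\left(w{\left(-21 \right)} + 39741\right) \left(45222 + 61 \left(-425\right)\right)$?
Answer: $767943412$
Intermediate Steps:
$\left(w{\left(-21 \right)} + 39741\right) \left(45222 + 61 \left(-425\right)\right) = \left(55 + 39741\right) \left(45222 + 61 \left(-425\right)\right) = 39796 \left(45222 - 25925\right) = 39796 \cdot 19297 = 767943412$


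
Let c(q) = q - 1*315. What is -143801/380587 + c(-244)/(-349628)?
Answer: -50064107895/133063871636 ≈ -0.37624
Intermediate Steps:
c(q) = -315 + q (c(q) = q - 315 = -315 + q)
-143801/380587 + c(-244)/(-349628) = -143801/380587 + (-315 - 244)/(-349628) = -143801*1/380587 - 559*(-1/349628) = -143801/380587 + 559/349628 = -50064107895/133063871636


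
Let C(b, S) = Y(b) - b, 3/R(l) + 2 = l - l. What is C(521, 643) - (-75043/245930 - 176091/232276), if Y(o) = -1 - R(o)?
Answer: -14836058072221/28561818340 ≈ -519.44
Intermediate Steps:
R(l) = -3/2 (R(l) = 3/(-2 + (l - l)) = 3/(-2 + 0) = 3/(-2) = 3*(-½) = -3/2)
Y(o) = ½ (Y(o) = -1 - 1*(-3/2) = -1 + 3/2 = ½)
C(b, S) = ½ - b
C(521, 643) - (-75043/245930 - 176091/232276) = (½ - 1*521) - (-75043/245930 - 176091/232276) = (½ - 521) - (-75043*1/245930 - 176091*1/232276) = -1041/2 - (-75043/245930 - 176091/232276) = -1041/2 - 1*(-30368373749/28561818340) = -1041/2 + 30368373749/28561818340 = -14836058072221/28561818340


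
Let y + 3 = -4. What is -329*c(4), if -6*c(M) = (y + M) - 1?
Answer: -658/3 ≈ -219.33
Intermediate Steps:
y = -7 (y = -3 - 4 = -7)
c(M) = 4/3 - M/6 (c(M) = -((-7 + M) - 1)/6 = -(-8 + M)/6 = 4/3 - M/6)
-329*c(4) = -329*(4/3 - 1/6*4) = -329*(4/3 - 2/3) = -329*2/3 = -658/3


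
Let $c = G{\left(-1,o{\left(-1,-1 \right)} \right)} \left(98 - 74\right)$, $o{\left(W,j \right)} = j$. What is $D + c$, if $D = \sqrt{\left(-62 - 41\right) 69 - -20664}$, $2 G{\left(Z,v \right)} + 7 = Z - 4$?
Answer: $-144 + \sqrt{13557} \approx -27.565$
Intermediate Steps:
$G{\left(Z,v \right)} = - \frac{11}{2} + \frac{Z}{2}$ ($G{\left(Z,v \right)} = - \frac{7}{2} + \frac{Z - 4}{2} = - \frac{7}{2} + \frac{-4 + Z}{2} = - \frac{7}{2} + \left(-2 + \frac{Z}{2}\right) = - \frac{11}{2} + \frac{Z}{2}$)
$c = -144$ ($c = \left(- \frac{11}{2} + \frac{1}{2} \left(-1\right)\right) \left(98 - 74\right) = \left(- \frac{11}{2} - \frac{1}{2}\right) 24 = \left(-6\right) 24 = -144$)
$D = \sqrt{13557}$ ($D = \sqrt{\left(-103\right) 69 + 20664} = \sqrt{-7107 + 20664} = \sqrt{13557} \approx 116.43$)
$D + c = \sqrt{13557} - 144 = -144 + \sqrt{13557}$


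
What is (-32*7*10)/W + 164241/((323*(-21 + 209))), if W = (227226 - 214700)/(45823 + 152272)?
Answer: -13471586632217/380314412 ≈ -35422.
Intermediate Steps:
W = 12526/198095 ≈ 0.063232
(-32*7*10)/W + 164241/((323*(-21 + 209))) = (-32*7*10)/(12526/198095) + 164241/((323*(-21 + 209))) = -224*10*(198095/12526) + 164241/((323*188)) = -2240*198095/12526 + 164241/60724 = -221866400/6263 + 164241*(1/60724) = -221866400/6263 + 164241/60724 = -13471586632217/380314412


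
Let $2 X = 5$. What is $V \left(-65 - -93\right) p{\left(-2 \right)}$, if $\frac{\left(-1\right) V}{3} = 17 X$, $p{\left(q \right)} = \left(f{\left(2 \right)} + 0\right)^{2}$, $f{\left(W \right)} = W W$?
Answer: $-57120$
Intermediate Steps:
$X = \frac{5}{2}$ ($X = \frac{1}{2} \cdot 5 = \frac{5}{2} \approx 2.5$)
$f{\left(W \right)} = W^{2}$
$p{\left(q \right)} = 16$ ($p{\left(q \right)} = \left(2^{2} + 0\right)^{2} = \left(4 + 0\right)^{2} = 4^{2} = 16$)
$V = - \frac{255}{2}$ ($V = - 3 \cdot 17 \cdot \frac{5}{2} = \left(-3\right) \frac{85}{2} = - \frac{255}{2} \approx -127.5$)
$V \left(-65 - -93\right) p{\left(-2 \right)} = - \frac{255 \left(-65 - -93\right)}{2} \cdot 16 = - \frac{255 \left(-65 + 93\right)}{2} \cdot 16 = \left(- \frac{255}{2}\right) 28 \cdot 16 = \left(-3570\right) 16 = -57120$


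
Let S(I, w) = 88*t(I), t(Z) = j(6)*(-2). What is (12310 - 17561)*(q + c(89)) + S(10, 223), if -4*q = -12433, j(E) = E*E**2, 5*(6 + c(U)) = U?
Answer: -328427971/20 ≈ -1.6421e+7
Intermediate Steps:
c(U) = -6 + U/5
j(E) = E**3
q = 12433/4 (q = -1/4*(-12433) = 12433/4 ≈ 3108.3)
t(Z) = -432 (t(Z) = 6**3*(-2) = 216*(-2) = -432)
S(I, w) = -38016 (S(I, w) = 88*(-432) = -38016)
(12310 - 17561)*(q + c(89)) + S(10, 223) = (12310 - 17561)*(12433/4 + (-6 + (1/5)*89)) - 38016 = -5251*(12433/4 + (-6 + 89/5)) - 38016 = -5251*(12433/4 + 59/5) - 38016 = -5251*62401/20 - 38016 = -327667651/20 - 38016 = -328427971/20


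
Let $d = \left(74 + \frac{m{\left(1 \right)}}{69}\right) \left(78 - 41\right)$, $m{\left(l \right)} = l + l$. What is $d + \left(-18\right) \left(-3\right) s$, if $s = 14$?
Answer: $\frac{241160}{69} \approx 3495.1$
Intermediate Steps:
$m{\left(l \right)} = 2 l$
$d = \frac{188996}{69}$ ($d = \left(74 + \frac{2 \cdot 1}{69}\right) \left(78 - 41\right) = \left(74 + 2 \cdot \frac{1}{69}\right) 37 = \left(74 + \frac{2}{69}\right) 37 = \frac{5108}{69} \cdot 37 = \frac{188996}{69} \approx 2739.1$)
$d + \left(-18\right) \left(-3\right) s = \frac{188996}{69} + \left(-18\right) \left(-3\right) 14 = \frac{188996}{69} + 54 \cdot 14 = \frac{188996}{69} + 756 = \frac{241160}{69}$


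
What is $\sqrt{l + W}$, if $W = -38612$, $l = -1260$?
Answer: $8 i \sqrt{623} \approx 199.68 i$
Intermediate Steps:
$\sqrt{l + W} = \sqrt{-1260 - 38612} = \sqrt{-39872} = 8 i \sqrt{623}$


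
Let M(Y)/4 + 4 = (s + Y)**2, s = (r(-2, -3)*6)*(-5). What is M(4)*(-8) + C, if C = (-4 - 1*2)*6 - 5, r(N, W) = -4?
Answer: -491945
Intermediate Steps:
C = -41 (C = (-4 - 2)*6 - 5 = -6*6 - 5 = -36 - 5 = -41)
s = 120 (s = -4*6*(-5) = -24*(-5) = 120)
M(Y) = -16 + 4*(120 + Y)**2
M(4)*(-8) + C = (-16 + 4*(120 + 4)**2)*(-8) - 41 = (-16 + 4*124**2)*(-8) - 41 = (-16 + 4*15376)*(-8) - 41 = (-16 + 61504)*(-8) - 41 = 61488*(-8) - 41 = -491904 - 41 = -491945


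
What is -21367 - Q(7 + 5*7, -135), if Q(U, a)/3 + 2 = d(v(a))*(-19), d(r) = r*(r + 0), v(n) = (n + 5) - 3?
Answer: 986912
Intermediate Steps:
v(n) = 2 + n (v(n) = (5 + n) - 3 = 2 + n)
d(r) = r² (d(r) = r*r = r²)
Q(U, a) = -6 - 57*(2 + a)² (Q(U, a) = -6 + 3*((2 + a)²*(-19)) = -6 + 3*(-19*(2 + a)²) = -6 - 57*(2 + a)²)
-21367 - Q(7 + 5*7, -135) = -21367 - (-6 - 57*(2 - 135)²) = -21367 - (-6 - 57*(-133)²) = -21367 - (-6 - 57*17689) = -21367 - (-6 - 1008273) = -21367 - 1*(-1008279) = -21367 + 1008279 = 986912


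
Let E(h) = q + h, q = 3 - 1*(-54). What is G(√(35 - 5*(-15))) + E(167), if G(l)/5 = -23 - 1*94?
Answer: -361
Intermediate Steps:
q = 57 (q = 3 + 54 = 57)
G(l) = -585 (G(l) = 5*(-23 - 1*94) = 5*(-23 - 94) = 5*(-117) = -585)
E(h) = 57 + h
G(√(35 - 5*(-15))) + E(167) = -585 + (57 + 167) = -585 + 224 = -361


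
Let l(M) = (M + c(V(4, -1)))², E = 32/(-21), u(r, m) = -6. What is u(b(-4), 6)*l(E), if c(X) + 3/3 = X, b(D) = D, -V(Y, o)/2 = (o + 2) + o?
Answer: -5618/147 ≈ -38.218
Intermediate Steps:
V(Y, o) = -4 - 4*o (V(Y, o) = -2*((o + 2) + o) = -2*((2 + o) + o) = -2*(2 + 2*o) = -4 - 4*o)
c(X) = -1 + X
E = -32/21 (E = 32*(-1/21) = -32/21 ≈ -1.5238)
l(M) = (-1 + M)² (l(M) = (M + (-1 + (-4 - 4*(-1))))² = (M + (-1 + (-4 + 4)))² = (M + (-1 + 0))² = (M - 1)² = (-1 + M)²)
u(b(-4), 6)*l(E) = -6*(-1 - 32/21)² = -6*(-53/21)² = -6*2809/441 = -5618/147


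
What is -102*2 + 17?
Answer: -187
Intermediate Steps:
-102*2 + 17 = -204 + 17 = -187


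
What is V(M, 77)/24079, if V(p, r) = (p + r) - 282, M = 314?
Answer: 109/24079 ≈ 0.0045268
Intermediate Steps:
V(p, r) = -282 + p + r
V(M, 77)/24079 = (-282 + 314 + 77)/24079 = 109*(1/24079) = 109/24079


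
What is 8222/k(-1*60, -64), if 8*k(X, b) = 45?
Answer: 65776/45 ≈ 1461.7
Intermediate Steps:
k(X, b) = 45/8 (k(X, b) = (⅛)*45 = 45/8)
8222/k(-1*60, -64) = 8222/(45/8) = 8222*(8/45) = 65776/45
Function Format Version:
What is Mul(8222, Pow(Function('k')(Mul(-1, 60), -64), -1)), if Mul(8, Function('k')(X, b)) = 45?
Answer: Rational(65776, 45) ≈ 1461.7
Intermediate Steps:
Function('k')(X, b) = Rational(45, 8) (Function('k')(X, b) = Mul(Rational(1, 8), 45) = Rational(45, 8))
Mul(8222, Pow(Function('k')(Mul(-1, 60), -64), -1)) = Mul(8222, Pow(Rational(45, 8), -1)) = Mul(8222, Rational(8, 45)) = Rational(65776, 45)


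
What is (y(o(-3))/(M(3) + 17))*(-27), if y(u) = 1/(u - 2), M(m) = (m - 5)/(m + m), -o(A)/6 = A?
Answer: -81/800 ≈ -0.10125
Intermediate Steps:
o(A) = -6*A
M(m) = (-5 + m)/(2*m) (M(m) = (-5 + m)/((2*m)) = (-5 + m)*(1/(2*m)) = (-5 + m)/(2*m))
y(u) = 1/(-2 + u)
(y(o(-3))/(M(3) + 17))*(-27) = (1/((-2 - 6*(-3))*((1/2)*(-5 + 3)/3 + 17)))*(-27) = (1/((-2 + 18)*((1/2)*(1/3)*(-2) + 17)))*(-27) = (1/(16*(-1/3 + 17)))*(-27) = (1/(16*(50/3)))*(-27) = ((1/16)*(3/50))*(-27) = (3/800)*(-27) = -81/800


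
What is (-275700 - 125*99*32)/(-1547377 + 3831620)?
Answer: -671700/2284243 ≈ -0.29406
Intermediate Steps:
(-275700 - 125*99*32)/(-1547377 + 3831620) = (-275700 - 12375*32)/2284243 = (-275700 - 396000)*(1/2284243) = -671700*1/2284243 = -671700/2284243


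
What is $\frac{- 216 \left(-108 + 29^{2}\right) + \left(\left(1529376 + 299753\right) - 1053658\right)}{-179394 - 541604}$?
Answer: $- \frac{617143}{720998} \approx -0.85596$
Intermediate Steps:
$\frac{- 216 \left(-108 + 29^{2}\right) + \left(\left(1529376 + 299753\right) - 1053658\right)}{-179394 - 541604} = \frac{- 216 \left(-108 + 841\right) + \left(1829129 - 1053658\right)}{-720998} = \left(\left(-216\right) 733 + 775471\right) \left(- \frac{1}{720998}\right) = \left(-158328 + 775471\right) \left(- \frac{1}{720998}\right) = 617143 \left(- \frac{1}{720998}\right) = - \frac{617143}{720998}$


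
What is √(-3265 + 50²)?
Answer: 3*I*√85 ≈ 27.659*I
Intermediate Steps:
√(-3265 + 50²) = √(-3265 + 2500) = √(-765) = 3*I*√85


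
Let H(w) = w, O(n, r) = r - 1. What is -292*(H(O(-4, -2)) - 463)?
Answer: 136072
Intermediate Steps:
O(n, r) = -1 + r
-292*(H(O(-4, -2)) - 463) = -292*((-1 - 2) - 463) = -292*(-3 - 463) = -292*(-466) = 136072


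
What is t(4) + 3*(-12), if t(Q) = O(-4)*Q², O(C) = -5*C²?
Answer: -1316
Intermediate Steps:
t(Q) = -80*Q² (t(Q) = (-5*(-4)²)*Q² = (-5*16)*Q² = -80*Q²)
t(4) + 3*(-12) = -80*4² + 3*(-12) = -80*16 - 36 = -1280 - 36 = -1316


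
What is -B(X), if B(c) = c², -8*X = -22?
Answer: -121/16 ≈ -7.5625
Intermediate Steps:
X = 11/4 (X = -⅛*(-22) = 11/4 ≈ 2.7500)
-B(X) = -(11/4)² = -1*121/16 = -121/16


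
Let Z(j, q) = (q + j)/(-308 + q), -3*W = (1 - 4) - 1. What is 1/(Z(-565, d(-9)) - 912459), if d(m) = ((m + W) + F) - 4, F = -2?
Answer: -965/880521199 ≈ -1.0959e-6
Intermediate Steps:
W = 4/3 (W = -((1 - 4) - 1)/3 = -(-3 - 1)/3 = -1/3*(-4) = 4/3 ≈ 1.3333)
d(m) = -14/3 + m (d(m) = ((m + 4/3) - 2) - 4 = ((4/3 + m) - 2) - 4 = (-2/3 + m) - 4 = -14/3 + m)
Z(j, q) = (j + q)/(-308 + q)
1/(Z(-565, d(-9)) - 912459) = 1/((-565 + (-14/3 - 9))/(-308 + (-14/3 - 9)) - 912459) = 1/((-565 - 41/3)/(-308 - 41/3) - 912459) = 1/(-1736/3/(-965/3) - 912459) = 1/(-3/965*(-1736/3) - 912459) = 1/(1736/965 - 912459) = 1/(-880521199/965) = -965/880521199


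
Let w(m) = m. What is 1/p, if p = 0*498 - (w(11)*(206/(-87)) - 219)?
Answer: 87/21319 ≈ 0.0040809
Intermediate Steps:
p = 21319/87 (p = 0*498 - (11*(206/(-87)) - 219) = 0 - (11*(206*(-1/87)) - 219) = 0 - (11*(-206/87) - 219) = 0 - (-2266/87 - 219) = 0 - 1*(-21319/87) = 0 + 21319/87 = 21319/87 ≈ 245.05)
1/p = 1/(21319/87) = 87/21319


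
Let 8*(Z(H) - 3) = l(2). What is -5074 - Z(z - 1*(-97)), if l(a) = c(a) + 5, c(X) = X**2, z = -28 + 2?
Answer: -40625/8 ≈ -5078.1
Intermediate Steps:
z = -26
l(a) = 5 + a**2 (l(a) = a**2 + 5 = 5 + a**2)
Z(H) = 33/8 (Z(H) = 3 + (5 + 2**2)/8 = 3 + (5 + 4)/8 = 3 + (1/8)*9 = 3 + 9/8 = 33/8)
-5074 - Z(z - 1*(-97)) = -5074 - 1*33/8 = -5074 - 33/8 = -40625/8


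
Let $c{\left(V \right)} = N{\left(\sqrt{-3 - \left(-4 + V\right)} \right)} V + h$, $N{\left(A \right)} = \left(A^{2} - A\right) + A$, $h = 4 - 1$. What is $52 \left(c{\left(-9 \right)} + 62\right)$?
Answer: $-1300$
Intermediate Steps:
$h = 3$ ($h = 4 - 1 = 3$)
$N{\left(A \right)} = A^{2}$
$c{\left(V \right)} = 3 + V \left(1 - V\right)$ ($c{\left(V \right)} = \left(\sqrt{-3 - \left(-4 + V\right)}\right)^{2} V + 3 = \left(\sqrt{1 - V}\right)^{2} V + 3 = \left(1 - V\right) V + 3 = V \left(1 - V\right) + 3 = 3 + V \left(1 - V\right)$)
$52 \left(c{\left(-9 \right)} + 62\right) = 52 \left(\left(3 - - 9 \left(-1 - 9\right)\right) + 62\right) = 52 \left(\left(3 - \left(-9\right) \left(-10\right)\right) + 62\right) = 52 \left(\left(3 - 90\right) + 62\right) = 52 \left(-87 + 62\right) = 52 \left(-25\right) = -1300$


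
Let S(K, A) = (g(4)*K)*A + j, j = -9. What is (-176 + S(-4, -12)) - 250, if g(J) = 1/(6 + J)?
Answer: -2151/5 ≈ -430.20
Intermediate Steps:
S(K, A) = -9 + A*K/10 (S(K, A) = (K/(6 + 4))*A - 9 = (K/10)*A - 9 = A*K/10 - 9 = -9 + A*K/10)
(-176 + S(-4, -12)) - 250 = (-176 + (-9 + (⅒)*(-12)*(-4))) - 250 = (-176 + (-9 + 24/5)) - 250 = (-176 - 21/5) - 250 = -901/5 - 250 = -2151/5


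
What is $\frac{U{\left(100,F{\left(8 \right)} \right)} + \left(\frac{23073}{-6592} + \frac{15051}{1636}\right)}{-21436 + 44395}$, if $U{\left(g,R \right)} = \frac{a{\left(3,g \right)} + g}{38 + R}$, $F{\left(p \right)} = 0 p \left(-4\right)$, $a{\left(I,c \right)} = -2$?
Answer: $\frac{424086901}{1176107652288} \approx 0.00036059$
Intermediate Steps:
$F{\left(p \right)} = 0$ ($F{\left(p \right)} = 0 \left(-4\right) = 0$)
$U{\left(g,R \right)} = \frac{-2 + g}{38 + R}$
$\frac{U{\left(100,F{\left(8 \right)} \right)} + \left(\frac{23073}{-6592} + \frac{15051}{1636}\right)}{-21436 + 44395} = \frac{\frac{-2 + 100}{38 + 0} + \left(\frac{23073}{-6592} + \frac{15051}{1636}\right)}{-21436 + 44395} = \frac{\frac{1}{38} \cdot 98 + \left(23073 \left(- \frac{1}{6592}\right) + 15051 \cdot \frac{1}{1636}\right)}{22959} = \left(\frac{1}{38} \cdot 98 + \left(- \frac{23073}{6592} + \frac{15051}{1636}\right)\right) \frac{1}{22959} = \left(\frac{49}{19} + \frac{15367191}{2696128}\right) \frac{1}{22959} = \frac{424086901}{51226432} \cdot \frac{1}{22959} = \frac{424086901}{1176107652288}$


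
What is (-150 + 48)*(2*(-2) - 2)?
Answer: 612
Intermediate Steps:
(-150 + 48)*(2*(-2) - 2) = -102*(-4 - 2) = -102*(-6) = 612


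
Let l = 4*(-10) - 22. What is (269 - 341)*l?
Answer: 4464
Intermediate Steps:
l = -62 (l = -40 - 22 = -62)
(269 - 341)*l = (269 - 341)*(-62) = -72*(-62) = 4464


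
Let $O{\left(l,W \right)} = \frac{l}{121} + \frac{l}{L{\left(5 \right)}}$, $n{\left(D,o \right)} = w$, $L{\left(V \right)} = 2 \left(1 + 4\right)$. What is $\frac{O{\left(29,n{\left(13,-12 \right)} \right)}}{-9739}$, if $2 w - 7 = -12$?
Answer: $- \frac{3799}{11784190} \approx -0.00032238$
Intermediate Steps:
$w = - \frac{5}{2}$ ($w = \frac{7}{2} + \frac{1}{2} \left(-12\right) = \frac{7}{2} - 6 = - \frac{5}{2} \approx -2.5$)
$L{\left(V \right)} = 10$ ($L{\left(V \right)} = 2 \cdot 5 = 10$)
$n{\left(D,o \right)} = - \frac{5}{2}$
$O{\left(l,W \right)} = \frac{131 l}{1210}$ ($O{\left(l,W \right)} = \frac{l}{121} + \frac{l}{10} = \frac{131 l}{1210}$)
$\frac{O{\left(29,n{\left(13,-12 \right)} \right)}}{-9739} = \frac{\frac{131}{1210} \cdot 29}{-9739} = \frac{3799}{1210} \left(- \frac{1}{9739}\right) = - \frac{3799}{11784190}$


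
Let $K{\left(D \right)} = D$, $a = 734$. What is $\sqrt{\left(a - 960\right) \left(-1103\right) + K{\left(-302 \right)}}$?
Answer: $12 \sqrt{1729} \approx 498.98$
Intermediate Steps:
$\sqrt{\left(a - 960\right) \left(-1103\right) + K{\left(-302 \right)}} = \sqrt{\left(734 - 960\right) \left(-1103\right) - 302} = \sqrt{\left(-226\right) \left(-1103\right) - 302} = \sqrt{249278 - 302} = \sqrt{248976} = 12 \sqrt{1729}$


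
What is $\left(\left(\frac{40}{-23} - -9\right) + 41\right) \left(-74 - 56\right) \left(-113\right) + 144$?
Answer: $\frac{16309212}{23} \approx 7.091 \cdot 10^{5}$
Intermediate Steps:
$\left(\left(\frac{40}{-23} - -9\right) + 41\right) \left(-74 - 56\right) \left(-113\right) + 144 = \left(\left(40 \left(- \frac{1}{23}\right) + 9\right) + 41\right) \left(-130\right) \left(-113\right) + 144 = \left(\left(- \frac{40}{23} + 9\right) + 41\right) \left(-130\right) \left(-113\right) + 144 = \left(\frac{167}{23} + 41\right) \left(-130\right) \left(-113\right) + 144 = \frac{1110}{23} \left(-130\right) \left(-113\right) + 144 = \left(- \frac{144300}{23}\right) \left(-113\right) + 144 = \frac{16305900}{23} + 144 = \frac{16309212}{23}$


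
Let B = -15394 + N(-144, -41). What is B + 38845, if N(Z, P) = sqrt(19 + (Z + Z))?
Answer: 23451 + I*sqrt(269) ≈ 23451.0 + 16.401*I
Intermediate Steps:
N(Z, P) = sqrt(19 + 2*Z)
B = -15394 + I*sqrt(269) (B = -15394 + sqrt(19 + 2*(-144)) = -15394 + sqrt(19 - 288) = -15394 + sqrt(-269) = -15394 + I*sqrt(269) ≈ -15394.0 + 16.401*I)
B + 38845 = (-15394 + I*sqrt(269)) + 38845 = 23451 + I*sqrt(269)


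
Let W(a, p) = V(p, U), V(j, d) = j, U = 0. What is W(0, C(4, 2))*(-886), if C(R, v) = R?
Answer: -3544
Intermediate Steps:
W(a, p) = p
W(0, C(4, 2))*(-886) = 4*(-886) = -3544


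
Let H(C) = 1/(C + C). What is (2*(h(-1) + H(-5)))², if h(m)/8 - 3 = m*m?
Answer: 101761/25 ≈ 4070.4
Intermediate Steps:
H(C) = 1/(2*C)
h(m) = 24 + 8*m² (h(m) = 24 + 8*(m*m) = 24 + 8*m²)
(2*(h(-1) + H(-5)))² = (2*((24 + 8*(-1)²) + (½)/(-5)))² = (2*((24 + 8*1) + (½)*(-⅕)))² = (2*((24 + 8) - ⅒))² = (2*(32 - ⅒))² = (2*(319/10))² = (319/5)² = 101761/25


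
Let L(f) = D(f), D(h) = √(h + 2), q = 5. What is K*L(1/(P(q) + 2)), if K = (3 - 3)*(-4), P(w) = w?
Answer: 0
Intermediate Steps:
D(h) = √(2 + h)
K = 0 (K = 0*(-4) = 0)
L(f) = √(2 + f)
K*L(1/(P(q) + 2)) = 0*√(2 + 1/(5 + 2)) = 0*√(2 + 1/7) = 0*√(2 + ⅐) = 0*√(15/7) = 0*(√105/7) = 0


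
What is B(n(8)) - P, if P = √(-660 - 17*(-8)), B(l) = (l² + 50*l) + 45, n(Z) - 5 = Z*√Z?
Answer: 832 + 960*√2 - 2*I*√131 ≈ 2189.6 - 22.891*I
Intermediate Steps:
n(Z) = 5 + Z^(3/2) (n(Z) = 5 + Z*√Z = 5 + Z^(3/2))
B(l) = 45 + l² + 50*l
P = 2*I*√131 (P = √(-660 + 136) = √(-524) = 2*I*√131 ≈ 22.891*I)
B(n(8)) - P = (45 + (5 + 8^(3/2))² + 50*(5 + 8^(3/2))) - 2*I*√131 = (45 + (5 + 16*√2)² + 50*(5 + 16*√2)) - 2*I*√131 = (45 + (5 + 16*√2)² + (250 + 800*√2)) - 2*I*√131 = (295 + (5 + 16*√2)² + 800*√2) - 2*I*√131 = 295 + (5 + 16*√2)² + 800*√2 - 2*I*√131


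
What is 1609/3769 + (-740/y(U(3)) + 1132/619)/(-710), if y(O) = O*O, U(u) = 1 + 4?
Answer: 1929825069/4141094525 ≈ 0.46602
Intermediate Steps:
U(u) = 5
y(O) = O²
1609/3769 + (-740/y(U(3)) + 1132/619)/(-710) = 1609/3769 + (-740/(5²) + 1132/619)/(-710) = 1609*(1/3769) + (-740/25 + 1132*(1/619))*(-1/710) = 1609/3769 + (-740*1/25 + 1132/619)*(-1/710) = 1609/3769 + (-148/5 + 1132/619)*(-1/710) = 1609/3769 - 85952/3095*(-1/710) = 1609/3769 + 42976/1098725 = 1929825069/4141094525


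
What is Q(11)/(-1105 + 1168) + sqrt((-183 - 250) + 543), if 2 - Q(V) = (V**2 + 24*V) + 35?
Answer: -418/63 + sqrt(110) ≈ 3.8532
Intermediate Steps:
Q(V) = -33 - V**2 - 24*V (Q(V) = 2 - ((V**2 + 24*V) + 35) = 2 - (35 + V**2 + 24*V) = 2 + (-35 - V**2 - 24*V) = -33 - V**2 - 24*V)
Q(11)/(-1105 + 1168) + sqrt((-183 - 250) + 543) = (-33 - 1*11**2 - 24*11)/(-1105 + 1168) + sqrt((-183 - 250) + 543) = (-33 - 1*121 - 264)/63 + sqrt(-433 + 543) = (-33 - 121 - 264)*(1/63) + sqrt(110) = -418*1/63 + sqrt(110) = -418/63 + sqrt(110)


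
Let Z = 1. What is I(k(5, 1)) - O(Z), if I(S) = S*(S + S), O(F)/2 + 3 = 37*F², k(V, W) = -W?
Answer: -66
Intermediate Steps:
O(F) = -6 + 74*F² (O(F) = -6 + 2*(37*F²) = -6 + 74*F²)
I(S) = 2*S² (I(S) = S*(2*S) = 2*S²)
I(k(5, 1)) - O(Z) = 2*(-1*1)² - (-6 + 74*1²) = 2*(-1)² - (-6 + 74*1) = 2*1 - (-6 + 74) = 2 - 1*68 = 2 - 68 = -66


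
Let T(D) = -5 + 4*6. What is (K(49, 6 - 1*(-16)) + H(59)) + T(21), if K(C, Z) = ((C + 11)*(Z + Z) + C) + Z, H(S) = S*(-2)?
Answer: 2612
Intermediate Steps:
T(D) = 19 (T(D) = -5 + 24 = 19)
H(S) = -2*S
K(C, Z) = C + Z + 2*Z*(11 + C) (K(C, Z) = ((11 + C)*(2*Z) + C) + Z = (2*Z*(11 + C) + C) + Z = (C + 2*Z*(11 + C)) + Z = C + Z + 2*Z*(11 + C))
(K(49, 6 - 1*(-16)) + H(59)) + T(21) = ((49 + 23*(6 - 1*(-16)) + 2*49*(6 - 1*(-16))) - 2*59) + 19 = ((49 + 23*(6 + 16) + 2*49*(6 + 16)) - 118) + 19 = ((49 + 23*22 + 2*49*22) - 118) + 19 = ((49 + 506 + 2156) - 118) + 19 = (2711 - 118) + 19 = 2593 + 19 = 2612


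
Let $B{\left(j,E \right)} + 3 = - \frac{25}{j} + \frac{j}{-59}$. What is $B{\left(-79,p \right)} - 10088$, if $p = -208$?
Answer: $- \frac{47026435}{4661} \approx -10089.0$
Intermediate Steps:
$B{\left(j,E \right)} = -3 - \frac{25}{j} - \frac{j}{59}$ ($B{\left(j,E \right)} = -3 + \left(- \frac{25}{j} + \frac{j}{-59}\right) = -3 + \left(- \frac{25}{j} + j \left(- \frac{1}{59}\right)\right) = -3 - \left(\frac{25}{j} + \frac{j}{59}\right) = -3 - \frac{25}{j} - \frac{j}{59}$)
$B{\left(-79,p \right)} - 10088 = \left(-3 - \frac{25}{-79} - - \frac{79}{59}\right) - 10088 = \left(-3 - - \frac{25}{79} + \frac{79}{59}\right) - 10088 = \left(-3 + \frac{25}{79} + \frac{79}{59}\right) - 10088 = - \frac{6267}{4661} - 10088 = - \frac{47026435}{4661}$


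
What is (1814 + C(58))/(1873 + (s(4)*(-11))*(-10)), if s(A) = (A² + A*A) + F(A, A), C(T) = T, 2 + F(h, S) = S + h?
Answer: 1872/6053 ≈ 0.30927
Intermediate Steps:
F(h, S) = -2 + S + h (F(h, S) = -2 + (S + h) = -2 + S + h)
s(A) = -2 + 2*A + 2*A² (s(A) = (A² + A*A) + (-2 + A + A) = (A² + A²) + (-2 + 2*A) = 2*A² + (-2 + 2*A) = -2 + 2*A + 2*A²)
(1814 + C(58))/(1873 + (s(4)*(-11))*(-10)) = (1814 + 58)/(1873 + ((-2 + 2*4 + 2*4²)*(-11))*(-10)) = 1872/(1873 + ((-2 + 8 + 2*16)*(-11))*(-10)) = 1872/(1873 + ((-2 + 8 + 32)*(-11))*(-10)) = 1872/(1873 + (38*(-11))*(-10)) = 1872/(1873 - 418*(-10)) = 1872/(1873 + 4180) = 1872/6053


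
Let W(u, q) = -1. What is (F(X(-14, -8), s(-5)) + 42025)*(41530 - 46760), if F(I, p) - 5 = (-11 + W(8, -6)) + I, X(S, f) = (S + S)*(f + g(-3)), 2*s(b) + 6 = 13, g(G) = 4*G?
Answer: -222682940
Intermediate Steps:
s(b) = 7/2 (s(b) = -3 + (½)*13 = -3 + 13/2 = 7/2)
X(S, f) = 2*S*(-12 + f) (X(S, f) = (S + S)*(f + 4*(-3)) = (2*S)*(f - 12) = (2*S)*(-12 + f) = 2*S*(-12 + f))
F(I, p) = -7 + I (F(I, p) = 5 + ((-11 - 1) + I) = 5 + (-12 + I) = -7 + I)
(F(X(-14, -8), s(-5)) + 42025)*(41530 - 46760) = ((-7 + 2*(-14)*(-12 - 8)) + 42025)*(41530 - 46760) = ((-7 + 2*(-14)*(-20)) + 42025)*(-5230) = ((-7 + 560) + 42025)*(-5230) = (553 + 42025)*(-5230) = 42578*(-5230) = -222682940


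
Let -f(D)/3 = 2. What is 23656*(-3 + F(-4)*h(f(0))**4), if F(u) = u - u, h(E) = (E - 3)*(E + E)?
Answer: -70968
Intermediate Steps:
f(D) = -6 (f(D) = -3*2 = -6)
h(E) = 2*E*(-3 + E) (h(E) = (-3 + E)*(2*E) = 2*E*(-3 + E))
F(u) = 0
23656*(-3 + F(-4)*h(f(0))**4) = 23656*(-3 + 0*(2*(-6)*(-3 - 6))**4) = 23656*(-3 + 0*(2*(-6)*(-9))**4) = 23656*(-3 + 0*108**4) = 23656*(-3 + 0*136048896) = 23656*(-3 + 0) = 23656*(-3) = -70968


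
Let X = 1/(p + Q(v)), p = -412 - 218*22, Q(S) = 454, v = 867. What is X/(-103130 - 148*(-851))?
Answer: -1/108476772 ≈ -9.2186e-9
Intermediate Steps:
p = -5208 (p = -412 - 4796 = -5208)
X = -1/4754 (X = 1/(-5208 + 454) = 1/(-4754) = -1/4754 ≈ -0.00021035)
X/(-103130 - 148*(-851)) = -1/(4754*(-103130 - 148*(-851))) = -1/(4754*(-103130 - 1*(-125948))) = -1/(4754*(-103130 + 125948)) = -1/4754/22818 = -1/4754*1/22818 = -1/108476772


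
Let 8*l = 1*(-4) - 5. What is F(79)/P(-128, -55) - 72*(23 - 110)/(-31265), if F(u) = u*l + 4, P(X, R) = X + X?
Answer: 8400263/64030720 ≈ 0.13119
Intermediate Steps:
P(X, R) = 2*X
l = -9/8 (l = (1*(-4) - 5)/8 = (-4 - 5)/8 = (⅛)*(-9) = -9/8 ≈ -1.1250)
F(u) = 4 - 9*u/8 (F(u) = u*(-9/8) + 4 = -9*u/8 + 4 = 4 - 9*u/8)
F(79)/P(-128, -55) - 72*(23 - 110)/(-31265) = (4 - 9/8*79)/((2*(-128))) - 72*(23 - 110)/(-31265) = (4 - 711/8)/(-256) - 72*(-87)*(-1/31265) = -679/8*(-1/256) + 6264*(-1/31265) = 679/2048 - 6264/31265 = 8400263/64030720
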